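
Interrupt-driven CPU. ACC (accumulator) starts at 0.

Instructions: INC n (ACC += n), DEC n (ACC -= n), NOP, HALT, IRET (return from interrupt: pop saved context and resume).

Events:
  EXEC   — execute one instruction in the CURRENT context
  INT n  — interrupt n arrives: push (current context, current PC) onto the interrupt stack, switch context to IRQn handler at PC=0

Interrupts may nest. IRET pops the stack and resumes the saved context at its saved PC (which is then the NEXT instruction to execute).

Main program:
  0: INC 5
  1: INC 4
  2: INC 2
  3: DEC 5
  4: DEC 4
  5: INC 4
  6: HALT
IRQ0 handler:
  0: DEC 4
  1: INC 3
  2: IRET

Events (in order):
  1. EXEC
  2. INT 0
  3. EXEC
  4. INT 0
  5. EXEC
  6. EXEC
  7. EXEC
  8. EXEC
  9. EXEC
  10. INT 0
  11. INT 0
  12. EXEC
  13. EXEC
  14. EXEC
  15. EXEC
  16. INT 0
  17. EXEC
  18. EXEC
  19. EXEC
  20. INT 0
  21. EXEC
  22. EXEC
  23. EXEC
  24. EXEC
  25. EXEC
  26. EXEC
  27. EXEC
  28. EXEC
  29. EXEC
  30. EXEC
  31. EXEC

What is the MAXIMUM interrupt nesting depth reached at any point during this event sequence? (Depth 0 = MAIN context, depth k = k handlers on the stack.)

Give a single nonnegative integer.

Event 1 (EXEC): [MAIN] PC=0: INC 5 -> ACC=5 [depth=0]
Event 2 (INT 0): INT 0 arrives: push (MAIN, PC=1), enter IRQ0 at PC=0 (depth now 1) [depth=1]
Event 3 (EXEC): [IRQ0] PC=0: DEC 4 -> ACC=1 [depth=1]
Event 4 (INT 0): INT 0 arrives: push (IRQ0, PC=1), enter IRQ0 at PC=0 (depth now 2) [depth=2]
Event 5 (EXEC): [IRQ0] PC=0: DEC 4 -> ACC=-3 [depth=2]
Event 6 (EXEC): [IRQ0] PC=1: INC 3 -> ACC=0 [depth=2]
Event 7 (EXEC): [IRQ0] PC=2: IRET -> resume IRQ0 at PC=1 (depth now 1) [depth=1]
Event 8 (EXEC): [IRQ0] PC=1: INC 3 -> ACC=3 [depth=1]
Event 9 (EXEC): [IRQ0] PC=2: IRET -> resume MAIN at PC=1 (depth now 0) [depth=0]
Event 10 (INT 0): INT 0 arrives: push (MAIN, PC=1), enter IRQ0 at PC=0 (depth now 1) [depth=1]
Event 11 (INT 0): INT 0 arrives: push (IRQ0, PC=0), enter IRQ0 at PC=0 (depth now 2) [depth=2]
Event 12 (EXEC): [IRQ0] PC=0: DEC 4 -> ACC=-1 [depth=2]
Event 13 (EXEC): [IRQ0] PC=1: INC 3 -> ACC=2 [depth=2]
Event 14 (EXEC): [IRQ0] PC=2: IRET -> resume IRQ0 at PC=0 (depth now 1) [depth=1]
Event 15 (EXEC): [IRQ0] PC=0: DEC 4 -> ACC=-2 [depth=1]
Event 16 (INT 0): INT 0 arrives: push (IRQ0, PC=1), enter IRQ0 at PC=0 (depth now 2) [depth=2]
Event 17 (EXEC): [IRQ0] PC=0: DEC 4 -> ACC=-6 [depth=2]
Event 18 (EXEC): [IRQ0] PC=1: INC 3 -> ACC=-3 [depth=2]
Event 19 (EXEC): [IRQ0] PC=2: IRET -> resume IRQ0 at PC=1 (depth now 1) [depth=1]
Event 20 (INT 0): INT 0 arrives: push (IRQ0, PC=1), enter IRQ0 at PC=0 (depth now 2) [depth=2]
Event 21 (EXEC): [IRQ0] PC=0: DEC 4 -> ACC=-7 [depth=2]
Event 22 (EXEC): [IRQ0] PC=1: INC 3 -> ACC=-4 [depth=2]
Event 23 (EXEC): [IRQ0] PC=2: IRET -> resume IRQ0 at PC=1 (depth now 1) [depth=1]
Event 24 (EXEC): [IRQ0] PC=1: INC 3 -> ACC=-1 [depth=1]
Event 25 (EXEC): [IRQ0] PC=2: IRET -> resume MAIN at PC=1 (depth now 0) [depth=0]
Event 26 (EXEC): [MAIN] PC=1: INC 4 -> ACC=3 [depth=0]
Event 27 (EXEC): [MAIN] PC=2: INC 2 -> ACC=5 [depth=0]
Event 28 (EXEC): [MAIN] PC=3: DEC 5 -> ACC=0 [depth=0]
Event 29 (EXEC): [MAIN] PC=4: DEC 4 -> ACC=-4 [depth=0]
Event 30 (EXEC): [MAIN] PC=5: INC 4 -> ACC=0 [depth=0]
Event 31 (EXEC): [MAIN] PC=6: HALT [depth=0]
Max depth observed: 2

Answer: 2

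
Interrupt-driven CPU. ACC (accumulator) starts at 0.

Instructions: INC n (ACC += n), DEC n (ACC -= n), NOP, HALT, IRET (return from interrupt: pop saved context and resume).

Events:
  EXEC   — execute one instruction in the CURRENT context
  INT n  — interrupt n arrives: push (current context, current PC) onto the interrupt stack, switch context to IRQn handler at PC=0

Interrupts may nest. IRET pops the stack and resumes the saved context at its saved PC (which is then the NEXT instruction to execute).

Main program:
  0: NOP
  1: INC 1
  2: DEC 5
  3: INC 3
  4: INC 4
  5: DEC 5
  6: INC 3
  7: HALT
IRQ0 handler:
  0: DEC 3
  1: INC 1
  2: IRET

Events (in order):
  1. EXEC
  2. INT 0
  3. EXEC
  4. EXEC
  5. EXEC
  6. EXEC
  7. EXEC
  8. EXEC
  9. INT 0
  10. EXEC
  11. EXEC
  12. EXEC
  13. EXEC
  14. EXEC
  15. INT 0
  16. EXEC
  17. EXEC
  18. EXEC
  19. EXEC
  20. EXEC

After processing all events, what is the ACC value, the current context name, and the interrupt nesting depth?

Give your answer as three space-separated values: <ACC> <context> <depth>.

Event 1 (EXEC): [MAIN] PC=0: NOP
Event 2 (INT 0): INT 0 arrives: push (MAIN, PC=1), enter IRQ0 at PC=0 (depth now 1)
Event 3 (EXEC): [IRQ0] PC=0: DEC 3 -> ACC=-3
Event 4 (EXEC): [IRQ0] PC=1: INC 1 -> ACC=-2
Event 5 (EXEC): [IRQ0] PC=2: IRET -> resume MAIN at PC=1 (depth now 0)
Event 6 (EXEC): [MAIN] PC=1: INC 1 -> ACC=-1
Event 7 (EXEC): [MAIN] PC=2: DEC 5 -> ACC=-6
Event 8 (EXEC): [MAIN] PC=3: INC 3 -> ACC=-3
Event 9 (INT 0): INT 0 arrives: push (MAIN, PC=4), enter IRQ0 at PC=0 (depth now 1)
Event 10 (EXEC): [IRQ0] PC=0: DEC 3 -> ACC=-6
Event 11 (EXEC): [IRQ0] PC=1: INC 1 -> ACC=-5
Event 12 (EXEC): [IRQ0] PC=2: IRET -> resume MAIN at PC=4 (depth now 0)
Event 13 (EXEC): [MAIN] PC=4: INC 4 -> ACC=-1
Event 14 (EXEC): [MAIN] PC=5: DEC 5 -> ACC=-6
Event 15 (INT 0): INT 0 arrives: push (MAIN, PC=6), enter IRQ0 at PC=0 (depth now 1)
Event 16 (EXEC): [IRQ0] PC=0: DEC 3 -> ACC=-9
Event 17 (EXEC): [IRQ0] PC=1: INC 1 -> ACC=-8
Event 18 (EXEC): [IRQ0] PC=2: IRET -> resume MAIN at PC=6 (depth now 0)
Event 19 (EXEC): [MAIN] PC=6: INC 3 -> ACC=-5
Event 20 (EXEC): [MAIN] PC=7: HALT

Answer: -5 MAIN 0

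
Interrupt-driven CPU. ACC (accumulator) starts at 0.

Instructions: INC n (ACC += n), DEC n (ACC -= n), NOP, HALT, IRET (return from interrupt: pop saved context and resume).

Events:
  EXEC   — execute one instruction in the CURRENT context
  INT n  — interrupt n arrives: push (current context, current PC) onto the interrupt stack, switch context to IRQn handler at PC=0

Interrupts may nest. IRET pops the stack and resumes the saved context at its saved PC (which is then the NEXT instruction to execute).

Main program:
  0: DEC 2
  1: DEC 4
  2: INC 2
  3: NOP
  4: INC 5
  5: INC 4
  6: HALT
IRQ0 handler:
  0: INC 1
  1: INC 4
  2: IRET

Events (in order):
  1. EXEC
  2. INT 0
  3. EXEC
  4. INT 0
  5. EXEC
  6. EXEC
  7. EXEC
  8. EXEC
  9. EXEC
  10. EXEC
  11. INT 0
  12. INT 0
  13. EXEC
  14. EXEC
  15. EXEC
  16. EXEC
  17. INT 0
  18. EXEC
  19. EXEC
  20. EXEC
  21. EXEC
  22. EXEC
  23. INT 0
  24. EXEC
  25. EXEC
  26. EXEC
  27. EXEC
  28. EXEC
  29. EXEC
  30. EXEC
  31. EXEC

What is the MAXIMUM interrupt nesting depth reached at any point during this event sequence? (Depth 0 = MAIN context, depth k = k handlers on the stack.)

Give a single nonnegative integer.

Event 1 (EXEC): [MAIN] PC=0: DEC 2 -> ACC=-2 [depth=0]
Event 2 (INT 0): INT 0 arrives: push (MAIN, PC=1), enter IRQ0 at PC=0 (depth now 1) [depth=1]
Event 3 (EXEC): [IRQ0] PC=0: INC 1 -> ACC=-1 [depth=1]
Event 4 (INT 0): INT 0 arrives: push (IRQ0, PC=1), enter IRQ0 at PC=0 (depth now 2) [depth=2]
Event 5 (EXEC): [IRQ0] PC=0: INC 1 -> ACC=0 [depth=2]
Event 6 (EXEC): [IRQ0] PC=1: INC 4 -> ACC=4 [depth=2]
Event 7 (EXEC): [IRQ0] PC=2: IRET -> resume IRQ0 at PC=1 (depth now 1) [depth=1]
Event 8 (EXEC): [IRQ0] PC=1: INC 4 -> ACC=8 [depth=1]
Event 9 (EXEC): [IRQ0] PC=2: IRET -> resume MAIN at PC=1 (depth now 0) [depth=0]
Event 10 (EXEC): [MAIN] PC=1: DEC 4 -> ACC=4 [depth=0]
Event 11 (INT 0): INT 0 arrives: push (MAIN, PC=2), enter IRQ0 at PC=0 (depth now 1) [depth=1]
Event 12 (INT 0): INT 0 arrives: push (IRQ0, PC=0), enter IRQ0 at PC=0 (depth now 2) [depth=2]
Event 13 (EXEC): [IRQ0] PC=0: INC 1 -> ACC=5 [depth=2]
Event 14 (EXEC): [IRQ0] PC=1: INC 4 -> ACC=9 [depth=2]
Event 15 (EXEC): [IRQ0] PC=2: IRET -> resume IRQ0 at PC=0 (depth now 1) [depth=1]
Event 16 (EXEC): [IRQ0] PC=0: INC 1 -> ACC=10 [depth=1]
Event 17 (INT 0): INT 0 arrives: push (IRQ0, PC=1), enter IRQ0 at PC=0 (depth now 2) [depth=2]
Event 18 (EXEC): [IRQ0] PC=0: INC 1 -> ACC=11 [depth=2]
Event 19 (EXEC): [IRQ0] PC=1: INC 4 -> ACC=15 [depth=2]
Event 20 (EXEC): [IRQ0] PC=2: IRET -> resume IRQ0 at PC=1 (depth now 1) [depth=1]
Event 21 (EXEC): [IRQ0] PC=1: INC 4 -> ACC=19 [depth=1]
Event 22 (EXEC): [IRQ0] PC=2: IRET -> resume MAIN at PC=2 (depth now 0) [depth=0]
Event 23 (INT 0): INT 0 arrives: push (MAIN, PC=2), enter IRQ0 at PC=0 (depth now 1) [depth=1]
Event 24 (EXEC): [IRQ0] PC=0: INC 1 -> ACC=20 [depth=1]
Event 25 (EXEC): [IRQ0] PC=1: INC 4 -> ACC=24 [depth=1]
Event 26 (EXEC): [IRQ0] PC=2: IRET -> resume MAIN at PC=2 (depth now 0) [depth=0]
Event 27 (EXEC): [MAIN] PC=2: INC 2 -> ACC=26 [depth=0]
Event 28 (EXEC): [MAIN] PC=3: NOP [depth=0]
Event 29 (EXEC): [MAIN] PC=4: INC 5 -> ACC=31 [depth=0]
Event 30 (EXEC): [MAIN] PC=5: INC 4 -> ACC=35 [depth=0]
Event 31 (EXEC): [MAIN] PC=6: HALT [depth=0]
Max depth observed: 2

Answer: 2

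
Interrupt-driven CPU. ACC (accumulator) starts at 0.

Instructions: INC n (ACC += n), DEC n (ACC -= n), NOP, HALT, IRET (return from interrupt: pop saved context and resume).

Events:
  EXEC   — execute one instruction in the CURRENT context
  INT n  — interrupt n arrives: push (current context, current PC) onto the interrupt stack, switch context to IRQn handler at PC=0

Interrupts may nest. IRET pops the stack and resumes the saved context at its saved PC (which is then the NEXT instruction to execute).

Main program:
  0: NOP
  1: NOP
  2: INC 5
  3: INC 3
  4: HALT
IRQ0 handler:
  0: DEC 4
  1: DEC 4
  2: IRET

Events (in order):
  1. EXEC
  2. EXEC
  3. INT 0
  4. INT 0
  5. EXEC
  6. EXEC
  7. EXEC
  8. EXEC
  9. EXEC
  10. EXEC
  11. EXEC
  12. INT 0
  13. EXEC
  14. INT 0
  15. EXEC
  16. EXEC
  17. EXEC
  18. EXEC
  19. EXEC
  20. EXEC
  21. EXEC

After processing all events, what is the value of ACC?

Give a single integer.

Answer: -24

Derivation:
Event 1 (EXEC): [MAIN] PC=0: NOP
Event 2 (EXEC): [MAIN] PC=1: NOP
Event 3 (INT 0): INT 0 arrives: push (MAIN, PC=2), enter IRQ0 at PC=0 (depth now 1)
Event 4 (INT 0): INT 0 arrives: push (IRQ0, PC=0), enter IRQ0 at PC=0 (depth now 2)
Event 5 (EXEC): [IRQ0] PC=0: DEC 4 -> ACC=-4
Event 6 (EXEC): [IRQ0] PC=1: DEC 4 -> ACC=-8
Event 7 (EXEC): [IRQ0] PC=2: IRET -> resume IRQ0 at PC=0 (depth now 1)
Event 8 (EXEC): [IRQ0] PC=0: DEC 4 -> ACC=-12
Event 9 (EXEC): [IRQ0] PC=1: DEC 4 -> ACC=-16
Event 10 (EXEC): [IRQ0] PC=2: IRET -> resume MAIN at PC=2 (depth now 0)
Event 11 (EXEC): [MAIN] PC=2: INC 5 -> ACC=-11
Event 12 (INT 0): INT 0 arrives: push (MAIN, PC=3), enter IRQ0 at PC=0 (depth now 1)
Event 13 (EXEC): [IRQ0] PC=0: DEC 4 -> ACC=-15
Event 14 (INT 0): INT 0 arrives: push (IRQ0, PC=1), enter IRQ0 at PC=0 (depth now 2)
Event 15 (EXEC): [IRQ0] PC=0: DEC 4 -> ACC=-19
Event 16 (EXEC): [IRQ0] PC=1: DEC 4 -> ACC=-23
Event 17 (EXEC): [IRQ0] PC=2: IRET -> resume IRQ0 at PC=1 (depth now 1)
Event 18 (EXEC): [IRQ0] PC=1: DEC 4 -> ACC=-27
Event 19 (EXEC): [IRQ0] PC=2: IRET -> resume MAIN at PC=3 (depth now 0)
Event 20 (EXEC): [MAIN] PC=3: INC 3 -> ACC=-24
Event 21 (EXEC): [MAIN] PC=4: HALT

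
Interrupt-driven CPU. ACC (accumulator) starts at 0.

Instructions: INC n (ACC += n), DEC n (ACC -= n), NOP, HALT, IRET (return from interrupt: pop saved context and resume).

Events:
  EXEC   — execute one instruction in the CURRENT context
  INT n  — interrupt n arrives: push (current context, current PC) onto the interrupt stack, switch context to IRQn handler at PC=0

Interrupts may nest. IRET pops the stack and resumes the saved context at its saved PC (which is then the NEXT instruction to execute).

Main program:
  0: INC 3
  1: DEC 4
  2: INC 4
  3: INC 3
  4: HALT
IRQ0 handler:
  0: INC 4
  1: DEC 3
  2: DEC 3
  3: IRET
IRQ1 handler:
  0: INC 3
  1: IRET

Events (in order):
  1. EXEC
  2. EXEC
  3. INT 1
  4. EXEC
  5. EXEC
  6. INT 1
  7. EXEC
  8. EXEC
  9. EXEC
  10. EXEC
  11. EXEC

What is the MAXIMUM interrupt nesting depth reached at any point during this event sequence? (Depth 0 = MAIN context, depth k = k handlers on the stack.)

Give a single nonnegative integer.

Answer: 1

Derivation:
Event 1 (EXEC): [MAIN] PC=0: INC 3 -> ACC=3 [depth=0]
Event 2 (EXEC): [MAIN] PC=1: DEC 4 -> ACC=-1 [depth=0]
Event 3 (INT 1): INT 1 arrives: push (MAIN, PC=2), enter IRQ1 at PC=0 (depth now 1) [depth=1]
Event 4 (EXEC): [IRQ1] PC=0: INC 3 -> ACC=2 [depth=1]
Event 5 (EXEC): [IRQ1] PC=1: IRET -> resume MAIN at PC=2 (depth now 0) [depth=0]
Event 6 (INT 1): INT 1 arrives: push (MAIN, PC=2), enter IRQ1 at PC=0 (depth now 1) [depth=1]
Event 7 (EXEC): [IRQ1] PC=0: INC 3 -> ACC=5 [depth=1]
Event 8 (EXEC): [IRQ1] PC=1: IRET -> resume MAIN at PC=2 (depth now 0) [depth=0]
Event 9 (EXEC): [MAIN] PC=2: INC 4 -> ACC=9 [depth=0]
Event 10 (EXEC): [MAIN] PC=3: INC 3 -> ACC=12 [depth=0]
Event 11 (EXEC): [MAIN] PC=4: HALT [depth=0]
Max depth observed: 1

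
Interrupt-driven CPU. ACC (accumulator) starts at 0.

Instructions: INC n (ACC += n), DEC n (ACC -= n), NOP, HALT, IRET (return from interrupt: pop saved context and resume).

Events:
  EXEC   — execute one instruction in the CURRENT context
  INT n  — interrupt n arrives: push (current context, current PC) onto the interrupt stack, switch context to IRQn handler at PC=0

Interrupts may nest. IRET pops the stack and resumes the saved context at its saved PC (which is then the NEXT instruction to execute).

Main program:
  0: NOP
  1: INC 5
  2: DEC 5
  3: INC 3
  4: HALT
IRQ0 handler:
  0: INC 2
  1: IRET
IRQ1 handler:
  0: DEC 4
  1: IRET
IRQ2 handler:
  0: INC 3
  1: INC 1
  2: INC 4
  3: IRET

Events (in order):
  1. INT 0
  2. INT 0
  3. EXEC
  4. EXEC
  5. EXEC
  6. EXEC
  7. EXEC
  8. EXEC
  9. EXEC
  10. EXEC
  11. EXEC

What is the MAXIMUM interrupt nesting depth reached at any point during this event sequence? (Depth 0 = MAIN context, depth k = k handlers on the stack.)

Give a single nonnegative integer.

Answer: 2

Derivation:
Event 1 (INT 0): INT 0 arrives: push (MAIN, PC=0), enter IRQ0 at PC=0 (depth now 1) [depth=1]
Event 2 (INT 0): INT 0 arrives: push (IRQ0, PC=0), enter IRQ0 at PC=0 (depth now 2) [depth=2]
Event 3 (EXEC): [IRQ0] PC=0: INC 2 -> ACC=2 [depth=2]
Event 4 (EXEC): [IRQ0] PC=1: IRET -> resume IRQ0 at PC=0 (depth now 1) [depth=1]
Event 5 (EXEC): [IRQ0] PC=0: INC 2 -> ACC=4 [depth=1]
Event 6 (EXEC): [IRQ0] PC=1: IRET -> resume MAIN at PC=0 (depth now 0) [depth=0]
Event 7 (EXEC): [MAIN] PC=0: NOP [depth=0]
Event 8 (EXEC): [MAIN] PC=1: INC 5 -> ACC=9 [depth=0]
Event 9 (EXEC): [MAIN] PC=2: DEC 5 -> ACC=4 [depth=0]
Event 10 (EXEC): [MAIN] PC=3: INC 3 -> ACC=7 [depth=0]
Event 11 (EXEC): [MAIN] PC=4: HALT [depth=0]
Max depth observed: 2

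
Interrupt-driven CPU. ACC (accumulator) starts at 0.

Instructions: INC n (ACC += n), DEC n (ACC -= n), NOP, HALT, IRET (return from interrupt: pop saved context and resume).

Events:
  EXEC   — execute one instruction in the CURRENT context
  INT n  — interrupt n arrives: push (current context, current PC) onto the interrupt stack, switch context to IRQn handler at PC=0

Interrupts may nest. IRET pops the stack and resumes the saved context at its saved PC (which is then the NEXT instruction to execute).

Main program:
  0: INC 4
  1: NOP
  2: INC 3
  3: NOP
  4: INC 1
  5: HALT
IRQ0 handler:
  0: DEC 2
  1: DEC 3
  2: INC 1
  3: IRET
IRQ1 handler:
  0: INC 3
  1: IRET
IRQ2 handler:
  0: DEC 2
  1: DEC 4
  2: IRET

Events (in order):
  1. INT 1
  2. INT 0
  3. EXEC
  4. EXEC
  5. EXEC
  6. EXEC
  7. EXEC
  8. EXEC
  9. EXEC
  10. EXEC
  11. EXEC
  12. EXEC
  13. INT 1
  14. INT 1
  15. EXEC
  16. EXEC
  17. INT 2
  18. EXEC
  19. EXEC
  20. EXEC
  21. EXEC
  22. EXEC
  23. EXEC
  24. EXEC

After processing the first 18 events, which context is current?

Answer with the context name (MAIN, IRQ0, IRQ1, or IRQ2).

Answer: IRQ2

Derivation:
Event 1 (INT 1): INT 1 arrives: push (MAIN, PC=0), enter IRQ1 at PC=0 (depth now 1)
Event 2 (INT 0): INT 0 arrives: push (IRQ1, PC=0), enter IRQ0 at PC=0 (depth now 2)
Event 3 (EXEC): [IRQ0] PC=0: DEC 2 -> ACC=-2
Event 4 (EXEC): [IRQ0] PC=1: DEC 3 -> ACC=-5
Event 5 (EXEC): [IRQ0] PC=2: INC 1 -> ACC=-4
Event 6 (EXEC): [IRQ0] PC=3: IRET -> resume IRQ1 at PC=0 (depth now 1)
Event 7 (EXEC): [IRQ1] PC=0: INC 3 -> ACC=-1
Event 8 (EXEC): [IRQ1] PC=1: IRET -> resume MAIN at PC=0 (depth now 0)
Event 9 (EXEC): [MAIN] PC=0: INC 4 -> ACC=3
Event 10 (EXEC): [MAIN] PC=1: NOP
Event 11 (EXEC): [MAIN] PC=2: INC 3 -> ACC=6
Event 12 (EXEC): [MAIN] PC=3: NOP
Event 13 (INT 1): INT 1 arrives: push (MAIN, PC=4), enter IRQ1 at PC=0 (depth now 1)
Event 14 (INT 1): INT 1 arrives: push (IRQ1, PC=0), enter IRQ1 at PC=0 (depth now 2)
Event 15 (EXEC): [IRQ1] PC=0: INC 3 -> ACC=9
Event 16 (EXEC): [IRQ1] PC=1: IRET -> resume IRQ1 at PC=0 (depth now 1)
Event 17 (INT 2): INT 2 arrives: push (IRQ1, PC=0), enter IRQ2 at PC=0 (depth now 2)
Event 18 (EXEC): [IRQ2] PC=0: DEC 2 -> ACC=7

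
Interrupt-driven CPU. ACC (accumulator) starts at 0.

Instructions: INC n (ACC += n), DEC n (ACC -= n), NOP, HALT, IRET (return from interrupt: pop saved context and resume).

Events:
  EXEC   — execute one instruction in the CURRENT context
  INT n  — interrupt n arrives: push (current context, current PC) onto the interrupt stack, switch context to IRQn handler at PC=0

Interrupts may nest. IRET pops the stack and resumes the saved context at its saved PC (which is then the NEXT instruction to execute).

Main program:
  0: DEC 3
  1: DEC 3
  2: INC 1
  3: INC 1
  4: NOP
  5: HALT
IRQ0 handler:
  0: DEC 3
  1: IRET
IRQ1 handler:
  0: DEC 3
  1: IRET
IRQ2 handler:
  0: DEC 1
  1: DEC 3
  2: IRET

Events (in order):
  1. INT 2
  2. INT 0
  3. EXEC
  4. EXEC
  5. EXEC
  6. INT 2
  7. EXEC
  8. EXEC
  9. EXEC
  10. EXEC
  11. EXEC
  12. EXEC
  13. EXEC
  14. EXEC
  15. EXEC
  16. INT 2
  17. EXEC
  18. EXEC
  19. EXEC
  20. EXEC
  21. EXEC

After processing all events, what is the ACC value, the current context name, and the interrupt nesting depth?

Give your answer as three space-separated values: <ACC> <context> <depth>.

Answer: -19 MAIN 0

Derivation:
Event 1 (INT 2): INT 2 arrives: push (MAIN, PC=0), enter IRQ2 at PC=0 (depth now 1)
Event 2 (INT 0): INT 0 arrives: push (IRQ2, PC=0), enter IRQ0 at PC=0 (depth now 2)
Event 3 (EXEC): [IRQ0] PC=0: DEC 3 -> ACC=-3
Event 4 (EXEC): [IRQ0] PC=1: IRET -> resume IRQ2 at PC=0 (depth now 1)
Event 5 (EXEC): [IRQ2] PC=0: DEC 1 -> ACC=-4
Event 6 (INT 2): INT 2 arrives: push (IRQ2, PC=1), enter IRQ2 at PC=0 (depth now 2)
Event 7 (EXEC): [IRQ2] PC=0: DEC 1 -> ACC=-5
Event 8 (EXEC): [IRQ2] PC=1: DEC 3 -> ACC=-8
Event 9 (EXEC): [IRQ2] PC=2: IRET -> resume IRQ2 at PC=1 (depth now 1)
Event 10 (EXEC): [IRQ2] PC=1: DEC 3 -> ACC=-11
Event 11 (EXEC): [IRQ2] PC=2: IRET -> resume MAIN at PC=0 (depth now 0)
Event 12 (EXEC): [MAIN] PC=0: DEC 3 -> ACC=-14
Event 13 (EXEC): [MAIN] PC=1: DEC 3 -> ACC=-17
Event 14 (EXEC): [MAIN] PC=2: INC 1 -> ACC=-16
Event 15 (EXEC): [MAIN] PC=3: INC 1 -> ACC=-15
Event 16 (INT 2): INT 2 arrives: push (MAIN, PC=4), enter IRQ2 at PC=0 (depth now 1)
Event 17 (EXEC): [IRQ2] PC=0: DEC 1 -> ACC=-16
Event 18 (EXEC): [IRQ2] PC=1: DEC 3 -> ACC=-19
Event 19 (EXEC): [IRQ2] PC=2: IRET -> resume MAIN at PC=4 (depth now 0)
Event 20 (EXEC): [MAIN] PC=4: NOP
Event 21 (EXEC): [MAIN] PC=5: HALT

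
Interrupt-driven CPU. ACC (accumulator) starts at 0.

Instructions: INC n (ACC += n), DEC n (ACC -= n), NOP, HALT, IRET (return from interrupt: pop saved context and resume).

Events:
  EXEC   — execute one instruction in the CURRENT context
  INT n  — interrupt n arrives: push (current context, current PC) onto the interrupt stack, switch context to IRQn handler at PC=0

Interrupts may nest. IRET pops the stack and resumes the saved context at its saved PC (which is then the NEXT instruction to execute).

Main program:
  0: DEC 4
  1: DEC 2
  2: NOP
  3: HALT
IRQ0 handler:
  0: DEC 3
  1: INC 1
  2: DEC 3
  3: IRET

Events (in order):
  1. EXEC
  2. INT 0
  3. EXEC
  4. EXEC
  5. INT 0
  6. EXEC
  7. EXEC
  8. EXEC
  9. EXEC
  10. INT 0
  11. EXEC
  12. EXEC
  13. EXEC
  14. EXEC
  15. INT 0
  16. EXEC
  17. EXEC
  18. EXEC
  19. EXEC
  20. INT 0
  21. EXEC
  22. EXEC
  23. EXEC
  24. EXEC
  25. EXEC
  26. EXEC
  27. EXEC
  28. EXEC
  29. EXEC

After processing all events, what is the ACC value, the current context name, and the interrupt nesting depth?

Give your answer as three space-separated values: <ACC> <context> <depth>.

Answer: -31 MAIN 0

Derivation:
Event 1 (EXEC): [MAIN] PC=0: DEC 4 -> ACC=-4
Event 2 (INT 0): INT 0 arrives: push (MAIN, PC=1), enter IRQ0 at PC=0 (depth now 1)
Event 3 (EXEC): [IRQ0] PC=0: DEC 3 -> ACC=-7
Event 4 (EXEC): [IRQ0] PC=1: INC 1 -> ACC=-6
Event 5 (INT 0): INT 0 arrives: push (IRQ0, PC=2), enter IRQ0 at PC=0 (depth now 2)
Event 6 (EXEC): [IRQ0] PC=0: DEC 3 -> ACC=-9
Event 7 (EXEC): [IRQ0] PC=1: INC 1 -> ACC=-8
Event 8 (EXEC): [IRQ0] PC=2: DEC 3 -> ACC=-11
Event 9 (EXEC): [IRQ0] PC=3: IRET -> resume IRQ0 at PC=2 (depth now 1)
Event 10 (INT 0): INT 0 arrives: push (IRQ0, PC=2), enter IRQ0 at PC=0 (depth now 2)
Event 11 (EXEC): [IRQ0] PC=0: DEC 3 -> ACC=-14
Event 12 (EXEC): [IRQ0] PC=1: INC 1 -> ACC=-13
Event 13 (EXEC): [IRQ0] PC=2: DEC 3 -> ACC=-16
Event 14 (EXEC): [IRQ0] PC=3: IRET -> resume IRQ0 at PC=2 (depth now 1)
Event 15 (INT 0): INT 0 arrives: push (IRQ0, PC=2), enter IRQ0 at PC=0 (depth now 2)
Event 16 (EXEC): [IRQ0] PC=0: DEC 3 -> ACC=-19
Event 17 (EXEC): [IRQ0] PC=1: INC 1 -> ACC=-18
Event 18 (EXEC): [IRQ0] PC=2: DEC 3 -> ACC=-21
Event 19 (EXEC): [IRQ0] PC=3: IRET -> resume IRQ0 at PC=2 (depth now 1)
Event 20 (INT 0): INT 0 arrives: push (IRQ0, PC=2), enter IRQ0 at PC=0 (depth now 2)
Event 21 (EXEC): [IRQ0] PC=0: DEC 3 -> ACC=-24
Event 22 (EXEC): [IRQ0] PC=1: INC 1 -> ACC=-23
Event 23 (EXEC): [IRQ0] PC=2: DEC 3 -> ACC=-26
Event 24 (EXEC): [IRQ0] PC=3: IRET -> resume IRQ0 at PC=2 (depth now 1)
Event 25 (EXEC): [IRQ0] PC=2: DEC 3 -> ACC=-29
Event 26 (EXEC): [IRQ0] PC=3: IRET -> resume MAIN at PC=1 (depth now 0)
Event 27 (EXEC): [MAIN] PC=1: DEC 2 -> ACC=-31
Event 28 (EXEC): [MAIN] PC=2: NOP
Event 29 (EXEC): [MAIN] PC=3: HALT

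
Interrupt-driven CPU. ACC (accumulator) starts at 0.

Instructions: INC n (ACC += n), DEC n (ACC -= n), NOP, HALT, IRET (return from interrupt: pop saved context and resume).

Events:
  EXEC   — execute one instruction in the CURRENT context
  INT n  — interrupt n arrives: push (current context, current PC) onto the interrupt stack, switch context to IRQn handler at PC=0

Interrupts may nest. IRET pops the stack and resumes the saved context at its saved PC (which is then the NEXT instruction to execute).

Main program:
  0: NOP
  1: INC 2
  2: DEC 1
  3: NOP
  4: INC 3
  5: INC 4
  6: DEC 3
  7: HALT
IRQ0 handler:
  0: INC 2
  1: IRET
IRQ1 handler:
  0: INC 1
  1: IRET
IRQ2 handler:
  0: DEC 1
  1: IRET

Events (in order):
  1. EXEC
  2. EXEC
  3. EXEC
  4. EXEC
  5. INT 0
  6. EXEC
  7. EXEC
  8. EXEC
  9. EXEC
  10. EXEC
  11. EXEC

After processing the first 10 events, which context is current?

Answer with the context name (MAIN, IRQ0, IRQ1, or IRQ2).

Event 1 (EXEC): [MAIN] PC=0: NOP
Event 2 (EXEC): [MAIN] PC=1: INC 2 -> ACC=2
Event 3 (EXEC): [MAIN] PC=2: DEC 1 -> ACC=1
Event 4 (EXEC): [MAIN] PC=3: NOP
Event 5 (INT 0): INT 0 arrives: push (MAIN, PC=4), enter IRQ0 at PC=0 (depth now 1)
Event 6 (EXEC): [IRQ0] PC=0: INC 2 -> ACC=3
Event 7 (EXEC): [IRQ0] PC=1: IRET -> resume MAIN at PC=4 (depth now 0)
Event 8 (EXEC): [MAIN] PC=4: INC 3 -> ACC=6
Event 9 (EXEC): [MAIN] PC=5: INC 4 -> ACC=10
Event 10 (EXEC): [MAIN] PC=6: DEC 3 -> ACC=7

Answer: MAIN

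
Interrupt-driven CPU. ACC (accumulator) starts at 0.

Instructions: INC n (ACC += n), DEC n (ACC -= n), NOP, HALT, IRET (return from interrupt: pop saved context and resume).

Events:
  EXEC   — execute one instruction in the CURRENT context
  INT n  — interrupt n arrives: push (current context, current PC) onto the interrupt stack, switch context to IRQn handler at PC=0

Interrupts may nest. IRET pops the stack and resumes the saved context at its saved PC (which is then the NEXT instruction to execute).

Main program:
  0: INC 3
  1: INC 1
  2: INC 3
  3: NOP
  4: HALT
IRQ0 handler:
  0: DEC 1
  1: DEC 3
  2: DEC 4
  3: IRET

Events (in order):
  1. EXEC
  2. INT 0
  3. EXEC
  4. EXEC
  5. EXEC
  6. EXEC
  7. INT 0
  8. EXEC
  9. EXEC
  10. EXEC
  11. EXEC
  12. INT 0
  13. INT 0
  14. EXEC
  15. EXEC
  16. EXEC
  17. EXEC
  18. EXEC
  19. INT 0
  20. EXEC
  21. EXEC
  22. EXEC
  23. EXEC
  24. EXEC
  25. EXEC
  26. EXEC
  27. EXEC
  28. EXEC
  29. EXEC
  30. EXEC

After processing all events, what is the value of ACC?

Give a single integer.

Event 1 (EXEC): [MAIN] PC=0: INC 3 -> ACC=3
Event 2 (INT 0): INT 0 arrives: push (MAIN, PC=1), enter IRQ0 at PC=0 (depth now 1)
Event 3 (EXEC): [IRQ0] PC=0: DEC 1 -> ACC=2
Event 4 (EXEC): [IRQ0] PC=1: DEC 3 -> ACC=-1
Event 5 (EXEC): [IRQ0] PC=2: DEC 4 -> ACC=-5
Event 6 (EXEC): [IRQ0] PC=3: IRET -> resume MAIN at PC=1 (depth now 0)
Event 7 (INT 0): INT 0 arrives: push (MAIN, PC=1), enter IRQ0 at PC=0 (depth now 1)
Event 8 (EXEC): [IRQ0] PC=0: DEC 1 -> ACC=-6
Event 9 (EXEC): [IRQ0] PC=1: DEC 3 -> ACC=-9
Event 10 (EXEC): [IRQ0] PC=2: DEC 4 -> ACC=-13
Event 11 (EXEC): [IRQ0] PC=3: IRET -> resume MAIN at PC=1 (depth now 0)
Event 12 (INT 0): INT 0 arrives: push (MAIN, PC=1), enter IRQ0 at PC=0 (depth now 1)
Event 13 (INT 0): INT 0 arrives: push (IRQ0, PC=0), enter IRQ0 at PC=0 (depth now 2)
Event 14 (EXEC): [IRQ0] PC=0: DEC 1 -> ACC=-14
Event 15 (EXEC): [IRQ0] PC=1: DEC 3 -> ACC=-17
Event 16 (EXEC): [IRQ0] PC=2: DEC 4 -> ACC=-21
Event 17 (EXEC): [IRQ0] PC=3: IRET -> resume IRQ0 at PC=0 (depth now 1)
Event 18 (EXEC): [IRQ0] PC=0: DEC 1 -> ACC=-22
Event 19 (INT 0): INT 0 arrives: push (IRQ0, PC=1), enter IRQ0 at PC=0 (depth now 2)
Event 20 (EXEC): [IRQ0] PC=0: DEC 1 -> ACC=-23
Event 21 (EXEC): [IRQ0] PC=1: DEC 3 -> ACC=-26
Event 22 (EXEC): [IRQ0] PC=2: DEC 4 -> ACC=-30
Event 23 (EXEC): [IRQ0] PC=3: IRET -> resume IRQ0 at PC=1 (depth now 1)
Event 24 (EXEC): [IRQ0] PC=1: DEC 3 -> ACC=-33
Event 25 (EXEC): [IRQ0] PC=2: DEC 4 -> ACC=-37
Event 26 (EXEC): [IRQ0] PC=3: IRET -> resume MAIN at PC=1 (depth now 0)
Event 27 (EXEC): [MAIN] PC=1: INC 1 -> ACC=-36
Event 28 (EXEC): [MAIN] PC=2: INC 3 -> ACC=-33
Event 29 (EXEC): [MAIN] PC=3: NOP
Event 30 (EXEC): [MAIN] PC=4: HALT

Answer: -33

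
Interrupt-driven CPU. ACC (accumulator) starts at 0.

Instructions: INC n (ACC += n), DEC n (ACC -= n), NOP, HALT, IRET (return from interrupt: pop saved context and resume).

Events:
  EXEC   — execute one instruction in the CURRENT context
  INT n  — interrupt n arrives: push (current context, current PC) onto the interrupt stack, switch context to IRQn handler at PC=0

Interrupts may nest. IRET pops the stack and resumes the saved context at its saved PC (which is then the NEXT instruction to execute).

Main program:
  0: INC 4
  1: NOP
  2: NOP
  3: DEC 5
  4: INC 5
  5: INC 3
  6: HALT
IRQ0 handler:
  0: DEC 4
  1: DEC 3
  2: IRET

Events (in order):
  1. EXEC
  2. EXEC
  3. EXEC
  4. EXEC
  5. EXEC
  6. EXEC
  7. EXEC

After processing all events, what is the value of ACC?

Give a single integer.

Answer: 7

Derivation:
Event 1 (EXEC): [MAIN] PC=0: INC 4 -> ACC=4
Event 2 (EXEC): [MAIN] PC=1: NOP
Event 3 (EXEC): [MAIN] PC=2: NOP
Event 4 (EXEC): [MAIN] PC=3: DEC 5 -> ACC=-1
Event 5 (EXEC): [MAIN] PC=4: INC 5 -> ACC=4
Event 6 (EXEC): [MAIN] PC=5: INC 3 -> ACC=7
Event 7 (EXEC): [MAIN] PC=6: HALT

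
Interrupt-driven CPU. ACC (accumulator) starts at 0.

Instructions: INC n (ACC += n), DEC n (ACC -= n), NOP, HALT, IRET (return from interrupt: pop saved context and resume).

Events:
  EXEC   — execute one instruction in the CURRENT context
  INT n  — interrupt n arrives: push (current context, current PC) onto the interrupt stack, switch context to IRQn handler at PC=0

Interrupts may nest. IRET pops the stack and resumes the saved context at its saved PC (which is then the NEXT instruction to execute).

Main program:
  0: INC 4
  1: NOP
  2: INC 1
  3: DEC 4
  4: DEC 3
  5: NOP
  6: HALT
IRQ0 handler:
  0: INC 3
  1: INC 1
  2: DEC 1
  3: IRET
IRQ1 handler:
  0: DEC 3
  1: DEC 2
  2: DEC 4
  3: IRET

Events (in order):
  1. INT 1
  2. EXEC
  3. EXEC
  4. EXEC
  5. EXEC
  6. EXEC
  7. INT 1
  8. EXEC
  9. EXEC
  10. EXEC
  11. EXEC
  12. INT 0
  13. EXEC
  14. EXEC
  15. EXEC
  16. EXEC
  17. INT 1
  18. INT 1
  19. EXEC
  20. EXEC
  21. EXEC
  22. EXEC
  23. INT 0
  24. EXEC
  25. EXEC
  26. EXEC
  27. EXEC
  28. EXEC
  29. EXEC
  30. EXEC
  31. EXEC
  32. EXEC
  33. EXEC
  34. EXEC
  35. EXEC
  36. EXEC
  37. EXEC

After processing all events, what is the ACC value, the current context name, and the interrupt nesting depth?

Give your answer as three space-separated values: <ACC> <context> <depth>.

Event 1 (INT 1): INT 1 arrives: push (MAIN, PC=0), enter IRQ1 at PC=0 (depth now 1)
Event 2 (EXEC): [IRQ1] PC=0: DEC 3 -> ACC=-3
Event 3 (EXEC): [IRQ1] PC=1: DEC 2 -> ACC=-5
Event 4 (EXEC): [IRQ1] PC=2: DEC 4 -> ACC=-9
Event 5 (EXEC): [IRQ1] PC=3: IRET -> resume MAIN at PC=0 (depth now 0)
Event 6 (EXEC): [MAIN] PC=0: INC 4 -> ACC=-5
Event 7 (INT 1): INT 1 arrives: push (MAIN, PC=1), enter IRQ1 at PC=0 (depth now 1)
Event 8 (EXEC): [IRQ1] PC=0: DEC 3 -> ACC=-8
Event 9 (EXEC): [IRQ1] PC=1: DEC 2 -> ACC=-10
Event 10 (EXEC): [IRQ1] PC=2: DEC 4 -> ACC=-14
Event 11 (EXEC): [IRQ1] PC=3: IRET -> resume MAIN at PC=1 (depth now 0)
Event 12 (INT 0): INT 0 arrives: push (MAIN, PC=1), enter IRQ0 at PC=0 (depth now 1)
Event 13 (EXEC): [IRQ0] PC=0: INC 3 -> ACC=-11
Event 14 (EXEC): [IRQ0] PC=1: INC 1 -> ACC=-10
Event 15 (EXEC): [IRQ0] PC=2: DEC 1 -> ACC=-11
Event 16 (EXEC): [IRQ0] PC=3: IRET -> resume MAIN at PC=1 (depth now 0)
Event 17 (INT 1): INT 1 arrives: push (MAIN, PC=1), enter IRQ1 at PC=0 (depth now 1)
Event 18 (INT 1): INT 1 arrives: push (IRQ1, PC=0), enter IRQ1 at PC=0 (depth now 2)
Event 19 (EXEC): [IRQ1] PC=0: DEC 3 -> ACC=-14
Event 20 (EXEC): [IRQ1] PC=1: DEC 2 -> ACC=-16
Event 21 (EXEC): [IRQ1] PC=2: DEC 4 -> ACC=-20
Event 22 (EXEC): [IRQ1] PC=3: IRET -> resume IRQ1 at PC=0 (depth now 1)
Event 23 (INT 0): INT 0 arrives: push (IRQ1, PC=0), enter IRQ0 at PC=0 (depth now 2)
Event 24 (EXEC): [IRQ0] PC=0: INC 3 -> ACC=-17
Event 25 (EXEC): [IRQ0] PC=1: INC 1 -> ACC=-16
Event 26 (EXEC): [IRQ0] PC=2: DEC 1 -> ACC=-17
Event 27 (EXEC): [IRQ0] PC=3: IRET -> resume IRQ1 at PC=0 (depth now 1)
Event 28 (EXEC): [IRQ1] PC=0: DEC 3 -> ACC=-20
Event 29 (EXEC): [IRQ1] PC=1: DEC 2 -> ACC=-22
Event 30 (EXEC): [IRQ1] PC=2: DEC 4 -> ACC=-26
Event 31 (EXEC): [IRQ1] PC=3: IRET -> resume MAIN at PC=1 (depth now 0)
Event 32 (EXEC): [MAIN] PC=1: NOP
Event 33 (EXEC): [MAIN] PC=2: INC 1 -> ACC=-25
Event 34 (EXEC): [MAIN] PC=3: DEC 4 -> ACC=-29
Event 35 (EXEC): [MAIN] PC=4: DEC 3 -> ACC=-32
Event 36 (EXEC): [MAIN] PC=5: NOP
Event 37 (EXEC): [MAIN] PC=6: HALT

Answer: -32 MAIN 0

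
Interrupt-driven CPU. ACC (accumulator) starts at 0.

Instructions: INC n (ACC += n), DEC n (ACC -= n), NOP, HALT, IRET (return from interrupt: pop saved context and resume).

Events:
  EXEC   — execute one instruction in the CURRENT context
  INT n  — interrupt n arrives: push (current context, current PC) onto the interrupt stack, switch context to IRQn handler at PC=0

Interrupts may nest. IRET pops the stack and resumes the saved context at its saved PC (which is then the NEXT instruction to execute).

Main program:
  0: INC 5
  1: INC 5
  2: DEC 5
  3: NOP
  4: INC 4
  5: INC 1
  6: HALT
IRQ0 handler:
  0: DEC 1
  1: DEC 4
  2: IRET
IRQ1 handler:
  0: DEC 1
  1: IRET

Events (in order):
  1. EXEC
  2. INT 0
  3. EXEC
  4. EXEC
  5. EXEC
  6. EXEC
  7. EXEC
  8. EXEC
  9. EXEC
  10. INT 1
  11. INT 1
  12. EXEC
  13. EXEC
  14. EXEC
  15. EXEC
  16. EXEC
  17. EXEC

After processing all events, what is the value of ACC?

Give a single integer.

Event 1 (EXEC): [MAIN] PC=0: INC 5 -> ACC=5
Event 2 (INT 0): INT 0 arrives: push (MAIN, PC=1), enter IRQ0 at PC=0 (depth now 1)
Event 3 (EXEC): [IRQ0] PC=0: DEC 1 -> ACC=4
Event 4 (EXEC): [IRQ0] PC=1: DEC 4 -> ACC=0
Event 5 (EXEC): [IRQ0] PC=2: IRET -> resume MAIN at PC=1 (depth now 0)
Event 6 (EXEC): [MAIN] PC=1: INC 5 -> ACC=5
Event 7 (EXEC): [MAIN] PC=2: DEC 5 -> ACC=0
Event 8 (EXEC): [MAIN] PC=3: NOP
Event 9 (EXEC): [MAIN] PC=4: INC 4 -> ACC=4
Event 10 (INT 1): INT 1 arrives: push (MAIN, PC=5), enter IRQ1 at PC=0 (depth now 1)
Event 11 (INT 1): INT 1 arrives: push (IRQ1, PC=0), enter IRQ1 at PC=0 (depth now 2)
Event 12 (EXEC): [IRQ1] PC=0: DEC 1 -> ACC=3
Event 13 (EXEC): [IRQ1] PC=1: IRET -> resume IRQ1 at PC=0 (depth now 1)
Event 14 (EXEC): [IRQ1] PC=0: DEC 1 -> ACC=2
Event 15 (EXEC): [IRQ1] PC=1: IRET -> resume MAIN at PC=5 (depth now 0)
Event 16 (EXEC): [MAIN] PC=5: INC 1 -> ACC=3
Event 17 (EXEC): [MAIN] PC=6: HALT

Answer: 3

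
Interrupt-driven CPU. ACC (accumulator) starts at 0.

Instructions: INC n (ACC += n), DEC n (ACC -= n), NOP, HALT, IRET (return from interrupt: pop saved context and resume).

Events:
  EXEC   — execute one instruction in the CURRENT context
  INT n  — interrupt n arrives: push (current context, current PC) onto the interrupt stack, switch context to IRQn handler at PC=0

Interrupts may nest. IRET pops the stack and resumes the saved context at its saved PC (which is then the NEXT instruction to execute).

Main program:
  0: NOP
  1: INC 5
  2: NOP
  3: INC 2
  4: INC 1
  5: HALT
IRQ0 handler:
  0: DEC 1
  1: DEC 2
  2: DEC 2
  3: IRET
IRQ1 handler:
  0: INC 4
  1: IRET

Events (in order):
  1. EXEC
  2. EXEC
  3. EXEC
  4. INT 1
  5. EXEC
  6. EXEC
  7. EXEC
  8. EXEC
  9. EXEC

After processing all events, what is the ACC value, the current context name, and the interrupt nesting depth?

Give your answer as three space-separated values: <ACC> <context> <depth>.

Answer: 12 MAIN 0

Derivation:
Event 1 (EXEC): [MAIN] PC=0: NOP
Event 2 (EXEC): [MAIN] PC=1: INC 5 -> ACC=5
Event 3 (EXEC): [MAIN] PC=2: NOP
Event 4 (INT 1): INT 1 arrives: push (MAIN, PC=3), enter IRQ1 at PC=0 (depth now 1)
Event 5 (EXEC): [IRQ1] PC=0: INC 4 -> ACC=9
Event 6 (EXEC): [IRQ1] PC=1: IRET -> resume MAIN at PC=3 (depth now 0)
Event 7 (EXEC): [MAIN] PC=3: INC 2 -> ACC=11
Event 8 (EXEC): [MAIN] PC=4: INC 1 -> ACC=12
Event 9 (EXEC): [MAIN] PC=5: HALT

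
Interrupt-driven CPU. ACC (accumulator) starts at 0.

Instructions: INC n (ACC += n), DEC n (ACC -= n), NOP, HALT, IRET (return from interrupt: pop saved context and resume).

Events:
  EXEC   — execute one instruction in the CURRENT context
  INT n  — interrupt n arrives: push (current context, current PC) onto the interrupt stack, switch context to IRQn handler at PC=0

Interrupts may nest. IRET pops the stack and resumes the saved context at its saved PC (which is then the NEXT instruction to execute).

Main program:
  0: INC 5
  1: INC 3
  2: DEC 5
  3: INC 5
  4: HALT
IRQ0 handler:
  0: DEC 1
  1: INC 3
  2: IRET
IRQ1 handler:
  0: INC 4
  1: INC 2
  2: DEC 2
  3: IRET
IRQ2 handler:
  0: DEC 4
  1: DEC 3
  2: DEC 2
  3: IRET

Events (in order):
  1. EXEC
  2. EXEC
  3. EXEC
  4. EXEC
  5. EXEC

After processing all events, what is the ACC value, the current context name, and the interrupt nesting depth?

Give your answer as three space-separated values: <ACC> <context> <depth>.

Event 1 (EXEC): [MAIN] PC=0: INC 5 -> ACC=5
Event 2 (EXEC): [MAIN] PC=1: INC 3 -> ACC=8
Event 3 (EXEC): [MAIN] PC=2: DEC 5 -> ACC=3
Event 4 (EXEC): [MAIN] PC=3: INC 5 -> ACC=8
Event 5 (EXEC): [MAIN] PC=4: HALT

Answer: 8 MAIN 0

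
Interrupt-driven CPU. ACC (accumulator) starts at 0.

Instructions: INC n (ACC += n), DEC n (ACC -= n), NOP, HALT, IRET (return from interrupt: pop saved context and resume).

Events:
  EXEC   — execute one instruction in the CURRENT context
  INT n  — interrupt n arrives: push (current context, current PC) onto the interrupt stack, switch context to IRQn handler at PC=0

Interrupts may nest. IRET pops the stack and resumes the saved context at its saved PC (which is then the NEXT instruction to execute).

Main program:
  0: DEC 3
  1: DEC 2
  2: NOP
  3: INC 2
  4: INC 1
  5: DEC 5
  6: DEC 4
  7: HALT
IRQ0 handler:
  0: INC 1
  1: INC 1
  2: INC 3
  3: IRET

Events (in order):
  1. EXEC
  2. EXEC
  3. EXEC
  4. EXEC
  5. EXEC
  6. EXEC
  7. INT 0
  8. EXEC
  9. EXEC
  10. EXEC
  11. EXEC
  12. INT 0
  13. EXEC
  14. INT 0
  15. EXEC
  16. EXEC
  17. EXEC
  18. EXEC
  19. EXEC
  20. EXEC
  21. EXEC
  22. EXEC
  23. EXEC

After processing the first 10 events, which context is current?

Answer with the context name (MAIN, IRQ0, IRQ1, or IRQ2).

Event 1 (EXEC): [MAIN] PC=0: DEC 3 -> ACC=-3
Event 2 (EXEC): [MAIN] PC=1: DEC 2 -> ACC=-5
Event 3 (EXEC): [MAIN] PC=2: NOP
Event 4 (EXEC): [MAIN] PC=3: INC 2 -> ACC=-3
Event 5 (EXEC): [MAIN] PC=4: INC 1 -> ACC=-2
Event 6 (EXEC): [MAIN] PC=5: DEC 5 -> ACC=-7
Event 7 (INT 0): INT 0 arrives: push (MAIN, PC=6), enter IRQ0 at PC=0 (depth now 1)
Event 8 (EXEC): [IRQ0] PC=0: INC 1 -> ACC=-6
Event 9 (EXEC): [IRQ0] PC=1: INC 1 -> ACC=-5
Event 10 (EXEC): [IRQ0] PC=2: INC 3 -> ACC=-2

Answer: IRQ0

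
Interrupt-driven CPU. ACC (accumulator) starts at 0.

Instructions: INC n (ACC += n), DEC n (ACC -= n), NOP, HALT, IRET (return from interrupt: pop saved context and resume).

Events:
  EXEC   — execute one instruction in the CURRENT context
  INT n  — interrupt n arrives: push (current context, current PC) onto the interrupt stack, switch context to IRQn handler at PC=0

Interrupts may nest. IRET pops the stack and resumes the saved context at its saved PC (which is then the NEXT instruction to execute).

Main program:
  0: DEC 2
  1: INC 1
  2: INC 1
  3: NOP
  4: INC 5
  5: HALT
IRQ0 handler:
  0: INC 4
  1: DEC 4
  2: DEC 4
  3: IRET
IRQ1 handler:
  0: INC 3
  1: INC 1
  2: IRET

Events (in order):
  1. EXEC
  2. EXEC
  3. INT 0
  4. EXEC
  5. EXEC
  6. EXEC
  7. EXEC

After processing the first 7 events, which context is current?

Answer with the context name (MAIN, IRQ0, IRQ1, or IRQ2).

Event 1 (EXEC): [MAIN] PC=0: DEC 2 -> ACC=-2
Event 2 (EXEC): [MAIN] PC=1: INC 1 -> ACC=-1
Event 3 (INT 0): INT 0 arrives: push (MAIN, PC=2), enter IRQ0 at PC=0 (depth now 1)
Event 4 (EXEC): [IRQ0] PC=0: INC 4 -> ACC=3
Event 5 (EXEC): [IRQ0] PC=1: DEC 4 -> ACC=-1
Event 6 (EXEC): [IRQ0] PC=2: DEC 4 -> ACC=-5
Event 7 (EXEC): [IRQ0] PC=3: IRET -> resume MAIN at PC=2 (depth now 0)

Answer: MAIN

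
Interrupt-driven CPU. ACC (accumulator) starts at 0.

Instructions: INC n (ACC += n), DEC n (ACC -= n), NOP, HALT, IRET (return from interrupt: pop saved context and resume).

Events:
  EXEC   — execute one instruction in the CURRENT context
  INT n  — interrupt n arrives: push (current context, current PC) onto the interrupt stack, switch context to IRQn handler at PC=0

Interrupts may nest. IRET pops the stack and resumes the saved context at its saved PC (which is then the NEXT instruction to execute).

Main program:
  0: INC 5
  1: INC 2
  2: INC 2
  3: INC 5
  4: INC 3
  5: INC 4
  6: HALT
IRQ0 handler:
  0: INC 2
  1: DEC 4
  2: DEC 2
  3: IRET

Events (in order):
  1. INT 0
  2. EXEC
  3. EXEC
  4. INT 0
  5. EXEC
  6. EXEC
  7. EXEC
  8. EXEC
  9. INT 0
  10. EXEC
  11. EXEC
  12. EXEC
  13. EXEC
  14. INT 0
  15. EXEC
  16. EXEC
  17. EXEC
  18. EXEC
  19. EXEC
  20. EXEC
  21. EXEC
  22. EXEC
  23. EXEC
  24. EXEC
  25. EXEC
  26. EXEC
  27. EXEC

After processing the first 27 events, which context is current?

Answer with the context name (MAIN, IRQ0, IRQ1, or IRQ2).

Event 1 (INT 0): INT 0 arrives: push (MAIN, PC=0), enter IRQ0 at PC=0 (depth now 1)
Event 2 (EXEC): [IRQ0] PC=0: INC 2 -> ACC=2
Event 3 (EXEC): [IRQ0] PC=1: DEC 4 -> ACC=-2
Event 4 (INT 0): INT 0 arrives: push (IRQ0, PC=2), enter IRQ0 at PC=0 (depth now 2)
Event 5 (EXEC): [IRQ0] PC=0: INC 2 -> ACC=0
Event 6 (EXEC): [IRQ0] PC=1: DEC 4 -> ACC=-4
Event 7 (EXEC): [IRQ0] PC=2: DEC 2 -> ACC=-6
Event 8 (EXEC): [IRQ0] PC=3: IRET -> resume IRQ0 at PC=2 (depth now 1)
Event 9 (INT 0): INT 0 arrives: push (IRQ0, PC=2), enter IRQ0 at PC=0 (depth now 2)
Event 10 (EXEC): [IRQ0] PC=0: INC 2 -> ACC=-4
Event 11 (EXEC): [IRQ0] PC=1: DEC 4 -> ACC=-8
Event 12 (EXEC): [IRQ0] PC=2: DEC 2 -> ACC=-10
Event 13 (EXEC): [IRQ0] PC=3: IRET -> resume IRQ0 at PC=2 (depth now 1)
Event 14 (INT 0): INT 0 arrives: push (IRQ0, PC=2), enter IRQ0 at PC=0 (depth now 2)
Event 15 (EXEC): [IRQ0] PC=0: INC 2 -> ACC=-8
Event 16 (EXEC): [IRQ0] PC=1: DEC 4 -> ACC=-12
Event 17 (EXEC): [IRQ0] PC=2: DEC 2 -> ACC=-14
Event 18 (EXEC): [IRQ0] PC=3: IRET -> resume IRQ0 at PC=2 (depth now 1)
Event 19 (EXEC): [IRQ0] PC=2: DEC 2 -> ACC=-16
Event 20 (EXEC): [IRQ0] PC=3: IRET -> resume MAIN at PC=0 (depth now 0)
Event 21 (EXEC): [MAIN] PC=0: INC 5 -> ACC=-11
Event 22 (EXEC): [MAIN] PC=1: INC 2 -> ACC=-9
Event 23 (EXEC): [MAIN] PC=2: INC 2 -> ACC=-7
Event 24 (EXEC): [MAIN] PC=3: INC 5 -> ACC=-2
Event 25 (EXEC): [MAIN] PC=4: INC 3 -> ACC=1
Event 26 (EXEC): [MAIN] PC=5: INC 4 -> ACC=5
Event 27 (EXEC): [MAIN] PC=6: HALT

Answer: MAIN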